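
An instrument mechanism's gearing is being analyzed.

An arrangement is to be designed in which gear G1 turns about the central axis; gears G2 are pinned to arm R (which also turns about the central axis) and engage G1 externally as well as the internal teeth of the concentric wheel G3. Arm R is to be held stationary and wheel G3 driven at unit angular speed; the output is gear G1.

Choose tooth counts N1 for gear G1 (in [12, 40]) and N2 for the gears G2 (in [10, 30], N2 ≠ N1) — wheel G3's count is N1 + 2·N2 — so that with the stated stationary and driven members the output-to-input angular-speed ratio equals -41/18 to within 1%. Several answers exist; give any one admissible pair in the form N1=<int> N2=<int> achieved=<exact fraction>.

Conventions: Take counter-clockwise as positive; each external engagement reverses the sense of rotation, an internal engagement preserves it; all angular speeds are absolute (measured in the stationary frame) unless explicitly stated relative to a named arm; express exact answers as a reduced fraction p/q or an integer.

class = planetary set [ratio -41/18 wanted; Willis about the carrier]
Willis with ω_arm = 0: ω_sun/ω_ring = −N3/N1; set equal to -41/18  ⇒  N3/N1 = −(-41/18) = 41/18
N3 = N1 + 2·N2  ⇒  N2/N1 = (N3/N1 − 1)/2 = (41/18 − 1)/2 = 23/36
smallest multiple with N1 ≥ 12 and N2 ≥ 10: k = 1  ⇒  N1 = 1·36 = 36, N2 = 1·23 = 23 (N1 ≤ 40, N2 ≤ 30, N2 ≠ N1 ✓), N3 = 36 + 2·23 = 82
check: −N3/N1 with N1 = 36, N3 = 82 gives -41/18; |achieved − target| = 0 ≤ 41/1800 ✓

N1=36 N2=23 achieved=-41/18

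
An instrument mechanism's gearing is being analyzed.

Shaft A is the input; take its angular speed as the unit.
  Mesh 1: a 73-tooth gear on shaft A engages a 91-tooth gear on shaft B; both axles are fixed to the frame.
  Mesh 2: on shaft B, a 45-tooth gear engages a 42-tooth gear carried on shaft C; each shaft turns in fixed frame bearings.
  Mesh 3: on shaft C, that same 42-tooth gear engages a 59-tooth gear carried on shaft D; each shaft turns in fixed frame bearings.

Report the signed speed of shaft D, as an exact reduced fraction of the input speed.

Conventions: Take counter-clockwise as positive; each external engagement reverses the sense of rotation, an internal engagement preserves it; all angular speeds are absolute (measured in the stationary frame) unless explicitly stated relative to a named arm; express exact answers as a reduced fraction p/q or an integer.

-3285/5369

3-mesh fixed-axis compound train (all bearings frame-fixed)
mesh 1 [73T→91T]: |ω|/ω_in = 1×73/91 = 73/91, sense flips to −
mesh 2 [45T→42T]: |ω|/ω_in = (73/91)×45/42 = 1095/1274, sense flips to +
mesh 3 [42T→59T]: |ω|/ω_in = (1095/1274)×42/59 = 3285/5369, sense flips to −
signed output speed (× input speed) = -3285/5369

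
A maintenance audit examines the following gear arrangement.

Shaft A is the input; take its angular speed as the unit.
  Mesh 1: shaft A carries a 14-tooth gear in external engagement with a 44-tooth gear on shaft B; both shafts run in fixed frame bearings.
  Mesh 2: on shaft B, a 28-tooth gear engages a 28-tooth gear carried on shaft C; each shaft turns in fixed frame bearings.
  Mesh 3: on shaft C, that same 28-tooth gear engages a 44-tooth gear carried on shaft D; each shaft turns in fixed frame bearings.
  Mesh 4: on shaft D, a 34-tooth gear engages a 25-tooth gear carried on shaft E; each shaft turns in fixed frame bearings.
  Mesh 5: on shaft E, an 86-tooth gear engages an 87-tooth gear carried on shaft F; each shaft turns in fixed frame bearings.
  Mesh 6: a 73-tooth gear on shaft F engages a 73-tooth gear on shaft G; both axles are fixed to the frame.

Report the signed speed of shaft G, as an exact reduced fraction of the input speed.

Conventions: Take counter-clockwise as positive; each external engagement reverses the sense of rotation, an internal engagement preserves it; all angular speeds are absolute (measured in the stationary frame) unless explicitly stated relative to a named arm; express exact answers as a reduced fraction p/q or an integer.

71638/263175

6-mesh fixed-axis compound train (all bearings frame-fixed)
mesh 1 [14T→44T]: |ω|/ω_in = 1×14/44 = 7/22, sense flips to −
mesh 2 [28T→28T]: |ω|/ω_in = (7/22)×28/28 = 7/22, sense flips to +
mesh 3 [28T→44T]: |ω|/ω_in = (7/22)×28/44 = 49/242, sense flips to −
mesh 4 [34T→25T]: |ω|/ω_in = (49/242)×34/25 = 833/3025, sense flips to +
mesh 5 [86T→87T]: |ω|/ω_in = (833/3025)×86/87 = 71638/263175, sense flips to −
mesh 6 [73T→73T]: |ω|/ω_in = (71638/263175)×73/73 = 71638/263175, sense flips to +
signed output speed (× input speed) = 71638/263175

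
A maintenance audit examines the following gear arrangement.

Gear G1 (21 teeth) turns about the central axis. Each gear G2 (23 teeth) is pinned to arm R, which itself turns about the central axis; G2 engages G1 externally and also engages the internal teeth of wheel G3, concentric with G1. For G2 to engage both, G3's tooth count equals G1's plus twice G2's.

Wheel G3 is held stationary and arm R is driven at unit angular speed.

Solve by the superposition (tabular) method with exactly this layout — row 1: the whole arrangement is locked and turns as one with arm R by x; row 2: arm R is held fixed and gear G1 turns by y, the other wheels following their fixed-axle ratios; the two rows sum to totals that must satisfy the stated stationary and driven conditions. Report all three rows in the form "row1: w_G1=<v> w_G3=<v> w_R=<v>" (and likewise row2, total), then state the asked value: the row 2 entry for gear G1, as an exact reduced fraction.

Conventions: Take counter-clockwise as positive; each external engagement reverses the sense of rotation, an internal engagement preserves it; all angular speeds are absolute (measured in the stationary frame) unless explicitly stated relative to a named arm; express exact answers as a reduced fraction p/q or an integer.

row1: w_G1=1 w_G3=1 w_R=1
row2: w_G1=67/21 w_G3=-1 w_R=0
total: w_G1=88/21 w_G3=0 w_R=1
asked value: 67/21

topology: planetary set — G1 21T / G2 23T / G3 67T, arm = carrier (Willis)
row 1: whole set turns with the arm by x
row 2 (arm held, sun turns y): ω_ring = −(21/67)·y, ω_arm = 0
boundary: total ω_ring = x − (21/67)·y = 0 and total ω_arm = x = 1  ⇒  y = 67/21, x = 1
row 2 ring = −(21/67)·67/21 = -1
totals (row 1 + row 2): sun 1 + 67/21 = 88/21, ring 1 + (-1) = 0, arm 1 + 0 = 1
asked cell (row2, sun) = 67/21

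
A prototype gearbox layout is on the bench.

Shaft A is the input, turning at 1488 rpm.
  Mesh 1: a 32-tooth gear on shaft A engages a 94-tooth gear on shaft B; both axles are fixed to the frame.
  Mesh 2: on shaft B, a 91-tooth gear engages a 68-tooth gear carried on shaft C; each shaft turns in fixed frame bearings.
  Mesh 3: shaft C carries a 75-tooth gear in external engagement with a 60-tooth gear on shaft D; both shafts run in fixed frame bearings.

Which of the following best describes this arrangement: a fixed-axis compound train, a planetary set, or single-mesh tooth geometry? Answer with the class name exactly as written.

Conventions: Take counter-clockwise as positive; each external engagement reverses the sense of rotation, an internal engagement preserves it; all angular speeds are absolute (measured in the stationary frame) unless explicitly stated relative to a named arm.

fixed-axis compound train

class = fixed-axis compound train [3 meshes; 3 ratios multiply, 3 sense flips]
classification: fixed-axis compound train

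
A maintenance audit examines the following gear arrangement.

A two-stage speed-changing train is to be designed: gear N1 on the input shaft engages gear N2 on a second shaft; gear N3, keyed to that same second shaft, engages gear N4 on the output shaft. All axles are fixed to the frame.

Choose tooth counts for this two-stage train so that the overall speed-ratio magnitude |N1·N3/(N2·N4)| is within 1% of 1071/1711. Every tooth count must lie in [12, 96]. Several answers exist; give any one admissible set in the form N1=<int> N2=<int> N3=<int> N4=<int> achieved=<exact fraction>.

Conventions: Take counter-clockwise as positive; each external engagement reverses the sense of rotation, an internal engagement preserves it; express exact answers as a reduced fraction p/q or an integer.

N1=17 N2=29 N3=63 N4=59 achieved=1071/1711

class = fixed-axis compound train [2-stage, 1071/1711 wanted]
target = 1071/1711 in lowest terms: an exact hit needs N1·N3 = k·1071 and N2·N4 = k·1711 for one integer k, every count in [12, 96]; additionally prefer no 1:1 stage (N1 ≠ N2, N3 ≠ N4)
k = 1: N1·N3 = 1071 = 17·63, N2·N4 = 1711 = 29·59
achieved = 17·63/(29·59) = 1071/1711; |achieved − target| = 0 ≤ 1071/171100 ✓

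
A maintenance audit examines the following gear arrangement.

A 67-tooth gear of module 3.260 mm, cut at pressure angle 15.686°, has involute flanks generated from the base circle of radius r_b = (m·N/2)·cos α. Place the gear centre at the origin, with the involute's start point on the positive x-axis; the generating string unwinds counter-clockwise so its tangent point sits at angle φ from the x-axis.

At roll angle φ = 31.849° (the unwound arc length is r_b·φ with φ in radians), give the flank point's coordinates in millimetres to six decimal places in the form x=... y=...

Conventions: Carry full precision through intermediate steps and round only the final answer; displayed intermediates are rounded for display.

single-mesh involute tooth geometry (67T wheel at module 3.260)
pitch radius r_p = m·N/2 = 3.260·67/2 = 109.210000
base radius r_b = r_p·cos α = 109.210000·cos 15.686° = 105.142783
roll angle φ = 31.849° = 0.55586991 rad
x = r_b·(cos φ + φ·sin φ) = 120.153442
y = r_b·(sin φ − φ·cos φ) = 5.835776

x=120.153442 y=5.835776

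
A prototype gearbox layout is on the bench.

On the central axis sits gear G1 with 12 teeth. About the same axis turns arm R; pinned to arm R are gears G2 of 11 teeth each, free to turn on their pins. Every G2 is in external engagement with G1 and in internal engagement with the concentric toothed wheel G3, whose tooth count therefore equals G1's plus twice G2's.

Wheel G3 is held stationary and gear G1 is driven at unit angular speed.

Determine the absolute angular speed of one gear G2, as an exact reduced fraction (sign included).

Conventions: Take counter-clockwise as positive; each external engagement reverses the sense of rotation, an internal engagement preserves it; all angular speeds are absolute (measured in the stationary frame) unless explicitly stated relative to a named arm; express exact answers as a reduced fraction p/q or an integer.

topology: planetary set — G1 12T / G2 11T / G3 34T, arm = carrier (Willis)
ring teeth: 12 + 2·11 = 34
12(ω_sun−ω_arm) = −34(ω_ring−ω_arm),  ω_ring = 0, ω_sun = 1
12(1−ω_arm) = −34(0−ω_arm)  ⇒  46·ω_arm = 12  ⇒  ω_arm = 6/23
sun–planet mesh: 12·(1−6/23) = −11·(ω_p−ω_arm)  ⇒  ω_p−ω_arm = -204/253
ω_p = 6/23 − 204/253 = -6/11
exact speed ratio = -6/11

-6/11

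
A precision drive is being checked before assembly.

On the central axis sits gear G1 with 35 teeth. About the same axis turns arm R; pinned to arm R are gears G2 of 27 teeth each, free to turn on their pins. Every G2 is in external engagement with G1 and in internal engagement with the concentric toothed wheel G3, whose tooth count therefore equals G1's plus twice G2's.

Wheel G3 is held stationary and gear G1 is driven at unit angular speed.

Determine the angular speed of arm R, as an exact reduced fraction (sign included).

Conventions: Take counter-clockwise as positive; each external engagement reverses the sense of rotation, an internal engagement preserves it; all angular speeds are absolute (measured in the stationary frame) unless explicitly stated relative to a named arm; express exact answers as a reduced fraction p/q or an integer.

35/124

topology: planetary set — G1 35T / G2 27T / G3 89T, arm = carrier (Willis)
ring teeth: 35 + 2·27 = 89
35(ω_sun−ω_arm) = −89(ω_ring−ω_arm),  ω_ring = 0, ω_sun = 1
35(1−ω_arm) = −89(0−ω_arm)  ⇒  124·ω_arm = 35  ⇒  ω_arm = 35/124
exact speed ratio = 35/124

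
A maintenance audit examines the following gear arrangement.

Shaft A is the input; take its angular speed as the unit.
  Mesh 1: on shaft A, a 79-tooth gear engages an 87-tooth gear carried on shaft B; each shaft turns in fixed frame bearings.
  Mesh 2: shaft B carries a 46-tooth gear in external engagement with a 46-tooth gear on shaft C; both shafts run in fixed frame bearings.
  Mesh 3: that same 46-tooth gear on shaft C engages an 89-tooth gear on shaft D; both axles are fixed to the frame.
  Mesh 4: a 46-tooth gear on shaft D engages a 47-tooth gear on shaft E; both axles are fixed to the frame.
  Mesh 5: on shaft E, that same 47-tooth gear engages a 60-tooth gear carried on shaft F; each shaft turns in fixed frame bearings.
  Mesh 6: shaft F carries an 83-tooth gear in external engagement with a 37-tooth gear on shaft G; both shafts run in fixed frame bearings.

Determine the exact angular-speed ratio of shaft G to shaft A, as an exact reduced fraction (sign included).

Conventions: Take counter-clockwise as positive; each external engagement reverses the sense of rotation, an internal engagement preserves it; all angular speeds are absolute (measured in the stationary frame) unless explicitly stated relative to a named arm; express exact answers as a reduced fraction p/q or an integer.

class = fixed-axis compound train [6 meshes; 6 ratios multiply, 6 sense flips]
mesh 1 [79T→87T]: running ratio 79/87, sense −
mesh 2 [46T→46T]: running ratio 79/87, sense +
mesh 3 [46T→89T]: running ratio 3634/7743, sense −
mesh 4 [46T→47T]: running ratio 167164/363921, sense +
mesh 5 [47T→60T]: running ratio 41791/116145, sense −
mesh 6 [83T→37T]: running ratio 3468653/4297365, sense +
ω_out/ω_in = 3468653/4297365

3468653/4297365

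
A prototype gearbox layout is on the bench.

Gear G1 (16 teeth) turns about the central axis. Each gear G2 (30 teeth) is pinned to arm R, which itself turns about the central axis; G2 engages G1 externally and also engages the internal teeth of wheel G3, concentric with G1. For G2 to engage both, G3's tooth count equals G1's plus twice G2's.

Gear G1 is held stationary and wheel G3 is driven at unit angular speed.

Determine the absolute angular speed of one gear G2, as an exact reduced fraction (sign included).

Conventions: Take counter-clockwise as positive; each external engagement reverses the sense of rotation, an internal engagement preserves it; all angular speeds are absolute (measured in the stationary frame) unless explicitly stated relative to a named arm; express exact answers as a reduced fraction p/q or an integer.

19/15

recognized (axles ride arm R): planetary set, 16/30/76 teeth
ring teeth: 16 + 2·30 = 76
16(ω_sun−ω_arm) = −76(ω_ring−ω_arm),  ω_sun = 0, ω_ring = 1
16(0−ω_arm) = −76(1−ω_arm)  ⇒  92·ω_arm = 76  ⇒  ω_arm = 19/23
sun–planet mesh: 16·(0−19/23) = −30·(ω_p−ω_arm)  ⇒  ω_p−ω_arm = 152/345
ω_p = 19/23 + 152/345 = 19/15
exact speed ratio = 19/15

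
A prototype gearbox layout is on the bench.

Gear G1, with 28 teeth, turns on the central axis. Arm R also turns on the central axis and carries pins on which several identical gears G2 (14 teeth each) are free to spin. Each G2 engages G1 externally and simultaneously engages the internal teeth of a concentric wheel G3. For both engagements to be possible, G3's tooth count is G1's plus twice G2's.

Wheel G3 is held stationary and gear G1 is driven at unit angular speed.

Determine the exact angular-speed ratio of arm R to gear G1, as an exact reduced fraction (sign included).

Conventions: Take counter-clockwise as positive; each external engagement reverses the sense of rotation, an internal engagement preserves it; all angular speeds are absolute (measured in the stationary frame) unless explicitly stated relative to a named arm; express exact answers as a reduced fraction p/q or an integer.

class = planetary set [G3 = 28+2·14 = 56; Willis about the carrier]
ring teeth: 28 + 2·14 = 56
28(ω_sun−ω_arm) = −56(ω_ring−ω_arm),  ω_ring = 0, ω_sun = 1
28(1−ω_arm) = −56(0−ω_arm)  ⇒  84·ω_arm = 28  ⇒  ω_arm = 1/3
ω_out/ω_in = 1/3

1/3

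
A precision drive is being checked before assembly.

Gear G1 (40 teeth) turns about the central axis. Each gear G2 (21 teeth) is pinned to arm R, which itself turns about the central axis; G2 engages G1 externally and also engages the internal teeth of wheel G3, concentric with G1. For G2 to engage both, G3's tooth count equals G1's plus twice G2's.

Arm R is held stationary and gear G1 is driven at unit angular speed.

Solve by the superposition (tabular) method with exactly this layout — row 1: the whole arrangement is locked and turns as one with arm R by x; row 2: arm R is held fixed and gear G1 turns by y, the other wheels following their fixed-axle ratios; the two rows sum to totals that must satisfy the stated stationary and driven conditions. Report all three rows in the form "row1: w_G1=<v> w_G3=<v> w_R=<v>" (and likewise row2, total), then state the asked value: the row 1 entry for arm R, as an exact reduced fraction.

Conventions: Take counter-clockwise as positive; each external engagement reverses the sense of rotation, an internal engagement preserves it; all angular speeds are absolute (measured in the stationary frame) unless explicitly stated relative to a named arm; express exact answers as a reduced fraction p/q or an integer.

row1: w_G1=0 w_G3=0 w_R=0
row2: w_G1=1 w_G3=-20/41 w_R=0
total: w_G1=1 w_G3=-20/41 w_R=0
asked value: 0

planetary set (40T centre, 21T on arm, 82T internal) — Willis relation
row 1: whole set turns with the arm by x
row 2 — arm fixed, fixed-axis ratios: sun y, ring −(40/82)·y, arm 0
boundary: total ω_arm = x = 0 and total ω_sun = x + y = 1  ⇒  y = 1, x = 0
row 2 ring = −(40/82)·1 = -20/41
totals (row 1 + row 2): sun 0 + 1 = 1, ring 0 + (-20/41) = -20/41, arm 0 + 0 = 0
asked cell (row1, arm) = 0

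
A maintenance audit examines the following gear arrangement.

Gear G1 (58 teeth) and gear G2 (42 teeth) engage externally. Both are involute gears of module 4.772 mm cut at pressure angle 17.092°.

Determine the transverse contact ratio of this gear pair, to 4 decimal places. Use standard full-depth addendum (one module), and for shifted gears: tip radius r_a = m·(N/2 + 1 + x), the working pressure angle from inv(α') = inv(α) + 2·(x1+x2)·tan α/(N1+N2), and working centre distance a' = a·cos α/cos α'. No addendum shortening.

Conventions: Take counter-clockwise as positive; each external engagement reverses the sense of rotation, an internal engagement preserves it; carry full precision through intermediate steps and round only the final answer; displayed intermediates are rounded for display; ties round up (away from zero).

topology: single-mesh involute geometry — m = 4.772, 58T/42T pair
base radii: r_b1 = 132.275964, r_b2 = 95.786043
tip radii: r_a1 = 143.160000, r_a2 = 104.984000
no profile shift: α' = α, a' = a
action lengths: √(r_a1²−r_b1²) = 54.752671, √(r_a2²−r_b2²) = 42.972948
base pitch p_b = π·m·cos α = 14.329559
CR = (54.752671 + 42.972948 − 238.600000·sin 17.09200°)/14.329559 = 1.926050
contact ratio ≈ 1.9260

1.9260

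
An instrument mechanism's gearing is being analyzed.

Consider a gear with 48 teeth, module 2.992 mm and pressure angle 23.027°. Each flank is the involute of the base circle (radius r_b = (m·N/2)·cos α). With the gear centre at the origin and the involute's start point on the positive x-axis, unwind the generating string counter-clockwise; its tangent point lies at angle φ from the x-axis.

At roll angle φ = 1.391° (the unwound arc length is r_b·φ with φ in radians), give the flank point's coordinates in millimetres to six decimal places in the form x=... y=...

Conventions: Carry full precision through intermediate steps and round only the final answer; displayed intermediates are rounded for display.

recognized (one wheel, involute flank): single-mesh tooth geometry, m = 2.992, N = 48
pitch radius r_p = m·N/2 = 2.992·48/2 = 71.808000
base radius r_b = r_p·cos α = 71.808000·cos 23.027° = 66.086383
roll angle φ = 1.391° = 0.02427753 rad
x = r_b·(cos φ + φ·sin φ) = 66.105856
y = r_b·(sin φ − φ·cos φ) = 0.000315

x=66.105856 y=0.000315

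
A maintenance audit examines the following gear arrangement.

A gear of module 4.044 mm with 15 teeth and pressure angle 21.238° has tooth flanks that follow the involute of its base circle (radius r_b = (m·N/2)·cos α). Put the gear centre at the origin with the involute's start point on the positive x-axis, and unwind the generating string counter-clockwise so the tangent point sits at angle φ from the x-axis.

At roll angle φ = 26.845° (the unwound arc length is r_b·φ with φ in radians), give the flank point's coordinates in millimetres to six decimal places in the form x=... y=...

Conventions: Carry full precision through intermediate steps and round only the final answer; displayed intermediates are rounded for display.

x=31.204851 y=0.948123

class = single-mesh tooth geometry [base-circle involute, m = 4.044, 15T]
pitch radius r_p = m·N/2 = 4.044·15/2 = 30.330000
base radius r_b = r_p·cos α = 30.330000·cos 21.238° = 28.270100
roll angle φ = 26.845° = 0.46853364 rad
x = r_b·(cos φ + φ·sin φ) = 31.204851
y = r_b·(sin φ − φ·cos φ) = 0.948123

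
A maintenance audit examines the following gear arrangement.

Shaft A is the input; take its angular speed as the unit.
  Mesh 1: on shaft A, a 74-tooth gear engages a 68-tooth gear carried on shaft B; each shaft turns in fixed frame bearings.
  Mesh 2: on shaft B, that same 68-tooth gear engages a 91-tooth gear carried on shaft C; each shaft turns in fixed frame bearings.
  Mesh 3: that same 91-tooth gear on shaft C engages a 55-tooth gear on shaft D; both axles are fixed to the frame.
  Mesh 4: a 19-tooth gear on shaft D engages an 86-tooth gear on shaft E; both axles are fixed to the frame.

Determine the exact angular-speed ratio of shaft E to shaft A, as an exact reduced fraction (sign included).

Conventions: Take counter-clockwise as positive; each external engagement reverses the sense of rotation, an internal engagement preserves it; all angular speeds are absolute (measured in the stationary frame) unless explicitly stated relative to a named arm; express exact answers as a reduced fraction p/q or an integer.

class = fixed-axis compound train [4 meshes; 4 ratios multiply, 4 sense flips]
mesh 1 [74T→68T]: running ratio 37/34, sense −
mesh 2 [68T→91T]: running ratio 74/91, sense +
mesh 3 [91T→55T]: running ratio 74/55, sense −
mesh 4 [19T→86T]: running ratio 703/2365, sense +
ω_out/ω_in = 703/2365

703/2365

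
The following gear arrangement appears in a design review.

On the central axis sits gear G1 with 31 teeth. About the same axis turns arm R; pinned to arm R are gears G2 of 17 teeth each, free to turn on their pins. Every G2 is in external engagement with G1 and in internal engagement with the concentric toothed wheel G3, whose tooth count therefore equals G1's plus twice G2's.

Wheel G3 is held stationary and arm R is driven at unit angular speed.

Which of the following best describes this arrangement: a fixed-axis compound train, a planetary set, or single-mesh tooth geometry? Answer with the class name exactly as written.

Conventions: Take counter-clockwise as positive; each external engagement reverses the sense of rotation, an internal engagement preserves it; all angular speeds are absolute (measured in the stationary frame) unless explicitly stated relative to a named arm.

planetary set

topology: planetary set — G1 31T / G2 17T / G3 65T, arm = carrier (Willis)
classification: planetary set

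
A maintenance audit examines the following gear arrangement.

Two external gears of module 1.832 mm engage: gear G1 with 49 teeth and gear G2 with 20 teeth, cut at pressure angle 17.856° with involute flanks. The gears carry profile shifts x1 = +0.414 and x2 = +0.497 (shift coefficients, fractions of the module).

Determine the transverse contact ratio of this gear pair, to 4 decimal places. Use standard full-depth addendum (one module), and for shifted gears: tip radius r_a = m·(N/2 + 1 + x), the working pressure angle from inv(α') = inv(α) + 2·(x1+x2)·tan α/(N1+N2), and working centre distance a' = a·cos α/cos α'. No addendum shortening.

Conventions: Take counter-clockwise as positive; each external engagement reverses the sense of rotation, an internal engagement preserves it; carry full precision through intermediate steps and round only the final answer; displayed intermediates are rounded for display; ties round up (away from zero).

1.5825

recognized (one external pair, fixed centres): single-mesh tooth geometry, m = 1.832, N1 = 49, N2 = 20
base radii: r_b1 = 42.721945, r_b2 = 17.437528
tip radii: r_a1 = 47.474448, r_a2 = 21.062504
inv(α') = inv(17.856°) + 2·(+0.414+0.497)·tan α/(49+20) = 0.01900381  ⇒  α' = 21.62443°
a' = a·cos α / cos α' = 63.2040·cos 17.856°/cos 21.62443° = 64.714087
action lengths: √(r_a1²−r_b1²) = 20.704073, √(r_a2²−r_b2²) = 11.813622
base pitch p_b = π·m·cos α = 5.478161
CR = (20.704073 + 11.813622 − 64.714087·sin 21.62443°)/5.478161 = 1.582502
contact ratio ≈ 1.5825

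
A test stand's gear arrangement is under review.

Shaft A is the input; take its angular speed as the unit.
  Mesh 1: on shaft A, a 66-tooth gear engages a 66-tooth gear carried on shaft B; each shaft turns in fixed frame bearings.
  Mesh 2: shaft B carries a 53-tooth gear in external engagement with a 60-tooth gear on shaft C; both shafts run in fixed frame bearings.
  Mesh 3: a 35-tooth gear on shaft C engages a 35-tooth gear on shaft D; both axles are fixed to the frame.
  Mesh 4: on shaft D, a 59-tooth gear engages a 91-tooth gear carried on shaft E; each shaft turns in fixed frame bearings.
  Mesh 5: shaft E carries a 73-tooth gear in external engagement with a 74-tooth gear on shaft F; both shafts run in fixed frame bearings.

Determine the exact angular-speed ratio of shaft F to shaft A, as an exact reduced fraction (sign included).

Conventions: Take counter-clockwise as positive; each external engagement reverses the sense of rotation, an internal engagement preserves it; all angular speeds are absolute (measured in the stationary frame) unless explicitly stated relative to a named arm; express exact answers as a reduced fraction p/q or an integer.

class = fixed-axis compound train [5 meshes; 5 ratios multiply, 5 sense flips]
mesh 1 [66T→66T]: running ratio 1, sense −
mesh 2 [53T→60T]: running ratio 53/60, sense +
mesh 3 [35T→35T]: running ratio 53/60, sense −
mesh 4 [59T→91T]: running ratio 3127/5460, sense +
mesh 5 [73T→74T]: running ratio 228271/404040, sense −
ω_out/ω_in = -228271/404040

-228271/404040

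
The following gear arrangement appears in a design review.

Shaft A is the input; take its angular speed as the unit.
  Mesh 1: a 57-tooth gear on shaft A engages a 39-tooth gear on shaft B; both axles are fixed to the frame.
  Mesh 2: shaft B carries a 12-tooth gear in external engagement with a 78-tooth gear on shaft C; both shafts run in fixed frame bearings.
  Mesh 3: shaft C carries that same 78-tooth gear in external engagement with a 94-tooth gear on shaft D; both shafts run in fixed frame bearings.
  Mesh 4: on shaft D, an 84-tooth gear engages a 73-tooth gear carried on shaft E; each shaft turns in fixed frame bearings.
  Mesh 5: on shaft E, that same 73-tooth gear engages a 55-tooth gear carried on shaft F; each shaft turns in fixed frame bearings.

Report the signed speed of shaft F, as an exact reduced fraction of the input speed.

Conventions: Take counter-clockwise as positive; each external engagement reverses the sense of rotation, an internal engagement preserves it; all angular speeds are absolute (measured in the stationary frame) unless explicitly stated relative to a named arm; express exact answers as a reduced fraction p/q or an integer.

-9576/33605

5-mesh fixed-axis compound train (all bearings frame-fixed)
mesh 1 [57T→39T]: |ω|/ω_in = 1×57/39 = 19/13, sense flips to −
mesh 2 [12T→78T]: |ω|/ω_in = (19/13)×12/78 = 38/169, sense flips to +
mesh 3 [78T→94T]: |ω|/ω_in = (38/169)×78/94 = 114/611, sense flips to −
mesh 4 [84T→73T]: |ω|/ω_in = (114/611)×84/73 = 9576/44603, sense flips to +
mesh 5 [73T→55T]: |ω|/ω_in = (9576/44603)×73/55 = 9576/33605, sense flips to −
signed output speed (× input speed) = -9576/33605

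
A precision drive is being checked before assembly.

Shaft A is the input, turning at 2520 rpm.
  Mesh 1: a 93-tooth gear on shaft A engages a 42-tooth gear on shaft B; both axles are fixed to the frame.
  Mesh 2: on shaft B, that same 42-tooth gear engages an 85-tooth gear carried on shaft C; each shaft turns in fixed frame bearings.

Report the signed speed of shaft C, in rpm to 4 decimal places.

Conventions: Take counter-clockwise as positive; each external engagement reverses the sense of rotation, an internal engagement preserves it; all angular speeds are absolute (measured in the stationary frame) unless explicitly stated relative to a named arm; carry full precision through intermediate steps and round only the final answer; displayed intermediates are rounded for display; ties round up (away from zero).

+2757.1765 rpm

topology: fixed-axis compound train — 2 meshes, A→C
mesh 1 [93T→42T]: ω = 2520.0000×93/42 = 5580.0000 rpm, sense flips to −
mesh 2 [42T→85T]: ω = 5580.0000×42/85 = 2757.1765 rpm, sense flips to +
signed output speed = +2757.1765 rpm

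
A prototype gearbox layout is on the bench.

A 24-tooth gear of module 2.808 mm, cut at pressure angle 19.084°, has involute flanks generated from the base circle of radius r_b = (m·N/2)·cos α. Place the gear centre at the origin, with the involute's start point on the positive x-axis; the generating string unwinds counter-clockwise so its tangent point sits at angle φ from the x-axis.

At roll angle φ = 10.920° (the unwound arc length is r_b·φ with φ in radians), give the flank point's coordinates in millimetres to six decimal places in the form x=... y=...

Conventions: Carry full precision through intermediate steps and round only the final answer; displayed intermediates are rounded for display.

x=32.417195 y=0.073220

topology: single-mesh involute geometry — m = 2.808, N = 24
pitch radius r_p = m·N/2 = 2.808·24/2 = 33.696000
base radius r_b = r_p·cos α = 33.696000·cos 19.084° = 31.844076
roll angle φ = 10.920° = 0.19058995 rad
x = r_b·(cos φ + φ·sin φ) = 32.417195
y = r_b·(sin φ − φ·cos φ) = 0.073220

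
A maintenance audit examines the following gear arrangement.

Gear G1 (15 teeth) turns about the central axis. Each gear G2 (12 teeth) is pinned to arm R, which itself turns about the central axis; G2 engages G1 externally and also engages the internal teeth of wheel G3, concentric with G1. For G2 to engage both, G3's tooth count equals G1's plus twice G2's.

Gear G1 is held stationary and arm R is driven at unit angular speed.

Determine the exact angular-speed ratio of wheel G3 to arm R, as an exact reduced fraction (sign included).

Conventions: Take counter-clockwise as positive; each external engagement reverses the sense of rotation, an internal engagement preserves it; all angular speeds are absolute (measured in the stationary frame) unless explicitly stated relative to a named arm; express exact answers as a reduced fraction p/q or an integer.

planetary set (15T centre, 12T on arm, 39T internal) — Willis relation
ring teeth: 15 + 2·12 = 39
15(ω_sun−ω_arm) = −39(ω_ring−ω_arm),  ω_sun = 0, ω_arm = 1
ω_ring = 1 − (15/39)(0−1) = 18/13
ω_out/ω_in = 18/13

18/13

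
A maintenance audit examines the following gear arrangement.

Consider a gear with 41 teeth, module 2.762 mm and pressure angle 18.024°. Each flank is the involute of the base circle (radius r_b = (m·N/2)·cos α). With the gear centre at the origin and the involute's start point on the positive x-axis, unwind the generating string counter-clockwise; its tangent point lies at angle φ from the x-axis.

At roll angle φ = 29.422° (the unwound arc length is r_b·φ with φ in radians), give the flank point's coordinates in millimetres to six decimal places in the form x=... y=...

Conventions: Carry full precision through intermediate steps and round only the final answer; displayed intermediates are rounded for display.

x=60.480207 y=2.366773

topology: single-mesh involute geometry — m = 2.762, N = 41
pitch radius r_p = m·N/2 = 2.762·41/2 = 56.621000
base radius r_b = r_p·cos α = 56.621000·cos 18.024° = 53.842437
roll angle φ = 29.422° = 0.51351077 rad
x = r_b·(cos φ + φ·sin φ) = 60.480207
y = r_b·(sin φ − φ·cos φ) = 2.366773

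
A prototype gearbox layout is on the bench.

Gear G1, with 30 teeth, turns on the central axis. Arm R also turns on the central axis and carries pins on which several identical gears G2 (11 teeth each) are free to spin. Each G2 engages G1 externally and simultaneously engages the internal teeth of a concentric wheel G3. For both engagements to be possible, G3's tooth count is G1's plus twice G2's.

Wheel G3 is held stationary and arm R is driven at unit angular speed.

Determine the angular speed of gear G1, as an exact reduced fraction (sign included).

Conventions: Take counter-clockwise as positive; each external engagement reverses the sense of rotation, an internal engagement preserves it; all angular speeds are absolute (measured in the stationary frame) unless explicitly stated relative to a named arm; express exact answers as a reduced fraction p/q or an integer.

recognized (axles ride arm R): planetary set, 30/11/52 teeth
ring teeth: 30 + 2·11 = 52
30(ω_sun−ω_arm) = −52(ω_ring−ω_arm),  ω_ring = 0, ω_arm = 1
ω_sun = 1 − (52/30)(0−1) = 41/15
exact speed ratio = 41/15

41/15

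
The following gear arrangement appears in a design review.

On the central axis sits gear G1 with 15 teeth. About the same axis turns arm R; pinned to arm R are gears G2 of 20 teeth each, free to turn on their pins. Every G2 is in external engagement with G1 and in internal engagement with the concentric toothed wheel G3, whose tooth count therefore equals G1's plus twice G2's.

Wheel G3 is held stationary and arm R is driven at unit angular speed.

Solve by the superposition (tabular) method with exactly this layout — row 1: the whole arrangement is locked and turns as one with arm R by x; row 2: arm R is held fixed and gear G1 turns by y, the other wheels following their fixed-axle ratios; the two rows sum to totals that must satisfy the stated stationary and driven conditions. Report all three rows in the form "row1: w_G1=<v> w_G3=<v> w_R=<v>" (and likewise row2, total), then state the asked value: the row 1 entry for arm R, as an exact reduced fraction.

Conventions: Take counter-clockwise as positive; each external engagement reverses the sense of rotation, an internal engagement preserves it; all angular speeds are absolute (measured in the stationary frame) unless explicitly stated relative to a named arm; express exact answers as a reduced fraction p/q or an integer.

topology: planetary set — G1 15T / G2 20T / G3 55T, arm = carrier (Willis)
superposition row 1 [locked train]: every member turns x
row 2 (arm held, sun turns y): ω_ring = −(15/55)·y, ω_arm = 0
boundary: total ω_ring = x − (15/55)·y = 0 and total ω_arm = x = 1  ⇒  y = 11/3, x = 1
row 2 ring = −(15/55)·11/3 = -1
totals (row 1 + row 2): sun 1 + 11/3 = 14/3, ring 1 + (-1) = 0, arm 1 + 0 = 1
asked cell (row1, arm) = 1

row1: w_G1=1 w_G3=1 w_R=1
row2: w_G1=11/3 w_G3=-1 w_R=0
total: w_G1=14/3 w_G3=0 w_R=1
asked value: 1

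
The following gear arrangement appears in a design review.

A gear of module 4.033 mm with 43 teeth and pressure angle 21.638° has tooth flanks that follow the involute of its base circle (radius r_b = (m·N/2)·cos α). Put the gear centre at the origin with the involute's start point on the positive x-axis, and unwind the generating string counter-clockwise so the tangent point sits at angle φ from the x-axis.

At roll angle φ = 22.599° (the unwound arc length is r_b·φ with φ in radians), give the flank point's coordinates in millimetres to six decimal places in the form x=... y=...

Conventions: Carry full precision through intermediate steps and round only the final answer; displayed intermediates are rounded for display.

recognized (one wheel, involute flank): single-mesh tooth geometry, m = 4.033, N = 43
pitch radius r_p = m·N/2 = 4.033·43/2 = 86.709500
base radius r_b = r_p·cos α = 86.709500·cos 21.638° = 80.599266
roll angle φ = 22.599° = 0.39442696 rad
x = r_b·(cos φ + φ·sin φ) = 86.627044
y = r_b·(sin φ − φ·cos φ) = 1.623073

x=86.627044 y=1.623073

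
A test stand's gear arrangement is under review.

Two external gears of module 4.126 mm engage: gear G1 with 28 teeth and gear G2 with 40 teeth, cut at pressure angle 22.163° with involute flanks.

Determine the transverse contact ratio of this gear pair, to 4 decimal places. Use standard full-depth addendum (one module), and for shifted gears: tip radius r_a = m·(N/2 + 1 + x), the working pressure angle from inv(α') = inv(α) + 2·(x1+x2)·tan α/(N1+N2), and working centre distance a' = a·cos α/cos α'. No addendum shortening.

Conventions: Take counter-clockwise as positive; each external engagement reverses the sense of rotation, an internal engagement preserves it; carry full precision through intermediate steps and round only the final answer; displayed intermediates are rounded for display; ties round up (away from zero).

class = single-mesh tooth geometry [involute pair 28T × 40T, m = 4.126]
base radii: r_b1 = 53.496072, r_b2 = 76.422960
tip radii: r_a1 = 61.890000, r_a2 = 86.646000
no profile shift: α' = α, a' = a
action lengths: √(r_a1²−r_b1²) = 31.121414, √(r_a2²−r_b2²) = 40.829653
base pitch p_b = π·m·cos α = 12.004490
CR = (31.121414 + 40.829653 − 140.284000·sin 22.16300°)/12.004490 = 1.585235
contact ratio ≈ 1.5852

1.5852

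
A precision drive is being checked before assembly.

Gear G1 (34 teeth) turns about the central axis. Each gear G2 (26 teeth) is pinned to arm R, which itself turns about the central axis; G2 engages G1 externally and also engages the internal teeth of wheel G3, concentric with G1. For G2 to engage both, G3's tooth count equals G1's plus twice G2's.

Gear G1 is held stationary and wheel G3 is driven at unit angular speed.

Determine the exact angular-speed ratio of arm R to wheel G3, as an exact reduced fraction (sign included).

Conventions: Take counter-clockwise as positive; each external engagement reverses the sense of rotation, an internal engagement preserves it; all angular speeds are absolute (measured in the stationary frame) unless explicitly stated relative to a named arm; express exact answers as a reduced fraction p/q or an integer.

43/60

class = planetary set [G3 = 34+2·26 = 86; Willis about the carrier]
ring teeth: 34 + 2·26 = 86
34(ω_sun−ω_arm) = −86(ω_ring−ω_arm),  ω_sun = 0, ω_ring = 1
34(0−ω_arm) = −86(1−ω_arm)  ⇒  120·ω_arm = 86  ⇒  ω_arm = 43/60
ω_out/ω_in = 43/60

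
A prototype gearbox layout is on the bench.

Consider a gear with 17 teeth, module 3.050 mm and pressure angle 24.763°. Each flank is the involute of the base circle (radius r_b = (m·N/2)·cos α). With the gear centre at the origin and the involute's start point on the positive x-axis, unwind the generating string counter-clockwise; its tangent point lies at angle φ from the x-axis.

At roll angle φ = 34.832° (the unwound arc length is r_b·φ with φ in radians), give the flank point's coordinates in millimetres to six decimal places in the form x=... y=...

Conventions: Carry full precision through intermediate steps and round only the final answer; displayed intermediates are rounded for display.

recognized (one wheel, involute flank): single-mesh tooth geometry, m = 3.050, N = 17
pitch radius r_p = m·N/2 = 3.050·17/2 = 25.925000
base radius r_b = r_p·cos α = 25.925000·cos 24.763° = 23.541149
roll angle φ = 34.832° = 0.60793309 rad
x = r_b·(cos φ + φ·sin φ) = 27.497586
y = r_b·(sin φ − φ·cos φ) = 1.698781

x=27.497586 y=1.698781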